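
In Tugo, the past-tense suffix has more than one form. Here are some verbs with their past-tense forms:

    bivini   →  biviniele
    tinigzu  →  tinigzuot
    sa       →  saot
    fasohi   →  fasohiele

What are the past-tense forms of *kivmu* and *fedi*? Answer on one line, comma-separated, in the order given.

Looking at the last vowel of each stem: -ele when the last vowel of the stem is a front vowel (*bivini*, *fasohi*); -ot when the last vowel of the stem is a back vowel (*tinigzu*, *sa*).
*kivmu*: last vowel = /u/, a back vowel → -ot → *kivmuot*.
Since the last vowel of *fedi* is /i/ (a front vowel), it takes -ele, giving *fediele*.

kivmuot, fediele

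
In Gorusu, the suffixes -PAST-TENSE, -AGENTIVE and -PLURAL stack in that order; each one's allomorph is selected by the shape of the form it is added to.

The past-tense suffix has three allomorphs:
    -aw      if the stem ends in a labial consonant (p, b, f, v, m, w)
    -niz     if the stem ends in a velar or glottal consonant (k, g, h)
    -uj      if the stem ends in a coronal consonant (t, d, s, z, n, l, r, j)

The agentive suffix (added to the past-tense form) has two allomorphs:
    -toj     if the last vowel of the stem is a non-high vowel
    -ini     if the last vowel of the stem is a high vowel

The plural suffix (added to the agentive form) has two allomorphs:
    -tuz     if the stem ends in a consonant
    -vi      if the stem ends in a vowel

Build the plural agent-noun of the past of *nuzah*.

nuzahnizinivi

*nuzah*: final consonant = /h/, velar/glottal → -niz → *nuzahniz*.
The past-tense form *nuzahniz*: last vowel = /i/, a high vowel → -ini → *nuzahnizini*.
Since the final sound of the agentive form *nuzahnizini* is /i/ (a vowel), it takes -vi, giving *nuzahnizinivi*.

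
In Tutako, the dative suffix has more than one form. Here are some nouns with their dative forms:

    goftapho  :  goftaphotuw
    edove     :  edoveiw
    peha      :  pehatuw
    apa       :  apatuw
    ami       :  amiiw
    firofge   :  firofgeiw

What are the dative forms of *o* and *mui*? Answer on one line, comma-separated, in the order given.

The suffix is conditioned by the last vowel: -iw when the last vowel of the stem is a front vowel (*edove*, *ami*, *firofge*); -tuw when the last vowel of the stem is a back vowel (*goftapho*, *peha*, *apa*).
Since the last vowel of *o* is /o/ (a back vowel), it takes -tuw, giving *otuw*.
Since the last vowel of *mui* is /i/ (a front vowel), it takes -iw, giving *muiiw*.

otuw, muiiw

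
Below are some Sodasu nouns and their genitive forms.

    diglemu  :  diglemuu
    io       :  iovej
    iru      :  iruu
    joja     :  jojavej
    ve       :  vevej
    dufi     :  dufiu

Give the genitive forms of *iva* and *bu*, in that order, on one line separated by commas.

Looking at the last vowel of each stem: -u when the last vowel of the stem is a high vowel (*diglemu*, *iru*, *dufi*); -vej when the last vowel of the stem is a non-high vowel (*io*, *joja*, *ve*).
Since the last vowel of *iva* is /a/ (a non-high vowel), it takes -vej, giving *ivavej*.
*bu*: last vowel = /u/, a high vowel → -u → *buu*.

ivavej, buu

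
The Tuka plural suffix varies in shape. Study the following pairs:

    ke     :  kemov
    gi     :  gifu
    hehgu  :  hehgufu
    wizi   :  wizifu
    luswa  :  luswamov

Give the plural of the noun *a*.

amov

The suffix is conditioned by the last vowel: -fu when the last vowel of the stem is a high vowel (*gi*, *hehgu*, *wizi*); -mov when the last vowel of the stem is a non-high vowel (*ke*, *luswa*).
*a*: last vowel = /a/, a non-high vowel → -mov → *amov*.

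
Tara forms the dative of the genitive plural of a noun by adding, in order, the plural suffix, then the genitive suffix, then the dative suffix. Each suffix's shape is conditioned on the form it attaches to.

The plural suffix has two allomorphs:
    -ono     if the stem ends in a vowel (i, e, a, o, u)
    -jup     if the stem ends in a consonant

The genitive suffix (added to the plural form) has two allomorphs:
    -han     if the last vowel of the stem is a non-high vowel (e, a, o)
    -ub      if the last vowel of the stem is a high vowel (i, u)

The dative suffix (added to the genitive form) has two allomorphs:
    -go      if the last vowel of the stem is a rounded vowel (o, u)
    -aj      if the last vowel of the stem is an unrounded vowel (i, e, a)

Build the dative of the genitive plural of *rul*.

The final sound of *rul* is /l/, which is a consonant, so the plural suffix is -jup, giving *ruljup*.
The last vowel of the plural form *ruljup* is /u/, which is a high vowel, so the genitive suffix is -ub, giving *ruljupub*.
Since the last vowel of the genitive form *ruljupub* is /u/ (a rounded vowel), it takes -go, giving *ruljupubgo*.

ruljupubgo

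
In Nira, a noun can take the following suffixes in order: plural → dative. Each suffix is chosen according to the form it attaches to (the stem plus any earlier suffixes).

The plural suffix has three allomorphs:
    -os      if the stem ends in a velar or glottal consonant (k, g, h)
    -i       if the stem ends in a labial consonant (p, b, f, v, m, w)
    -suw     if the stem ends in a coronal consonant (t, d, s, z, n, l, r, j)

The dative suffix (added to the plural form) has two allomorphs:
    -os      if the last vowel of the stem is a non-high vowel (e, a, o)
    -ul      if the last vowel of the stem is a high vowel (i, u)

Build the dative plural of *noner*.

nonersuwul

The final consonant of *noner* is /r/, which is coronal, so the plural suffix is -suw, giving *nonersuw*.
Since the last vowel of the plural form *nonersuw* is /u/ (a high vowel), it takes -ul, giving *nonersuwul*.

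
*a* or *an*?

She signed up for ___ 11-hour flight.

The indefinite article is chosen by the initial *sound* of the following word, not its spelling.
The number *11* is spoken "eleven", beginning with /ɪˈlɛvən/ — a vowel sound.
So the article is *an*: She signed up for an 11-hour flight.

an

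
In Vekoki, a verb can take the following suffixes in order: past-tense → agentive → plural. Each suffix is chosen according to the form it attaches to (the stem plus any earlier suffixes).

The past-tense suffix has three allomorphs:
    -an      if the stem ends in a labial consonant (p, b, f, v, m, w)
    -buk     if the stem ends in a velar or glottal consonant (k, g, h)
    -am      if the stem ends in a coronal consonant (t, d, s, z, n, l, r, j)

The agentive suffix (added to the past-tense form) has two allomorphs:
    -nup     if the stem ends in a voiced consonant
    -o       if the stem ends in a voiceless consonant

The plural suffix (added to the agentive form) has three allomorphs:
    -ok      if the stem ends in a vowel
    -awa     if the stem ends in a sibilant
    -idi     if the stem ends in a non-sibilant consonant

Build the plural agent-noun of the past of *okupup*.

Since the final consonant of *okupup* is /p/ (labial), it takes -an, giving *okupupan*.
Since the final consonant of the past-tense form *okupupan* is /n/ (voiced), it takes -nup, giving *okupupannup*.
The final sound of the agentive form *okupupannup* is /p/, which is a non-sibilant consonant, so the plural suffix is -idi, giving *okupupannupidi*.

okupupannupidi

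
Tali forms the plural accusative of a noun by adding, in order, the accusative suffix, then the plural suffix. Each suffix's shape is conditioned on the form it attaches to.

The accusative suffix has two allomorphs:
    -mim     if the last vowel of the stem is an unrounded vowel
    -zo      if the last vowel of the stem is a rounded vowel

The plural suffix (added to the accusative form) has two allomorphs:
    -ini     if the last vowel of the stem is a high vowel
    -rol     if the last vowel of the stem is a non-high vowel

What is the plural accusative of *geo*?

*geo*: last vowel = /o/, a rounded vowel → -zo → *geozo*.
Since the last vowel of the accusative form *geozo* is /o/ (a non-high vowel), it takes -rol, giving *geozorol*.

geozorol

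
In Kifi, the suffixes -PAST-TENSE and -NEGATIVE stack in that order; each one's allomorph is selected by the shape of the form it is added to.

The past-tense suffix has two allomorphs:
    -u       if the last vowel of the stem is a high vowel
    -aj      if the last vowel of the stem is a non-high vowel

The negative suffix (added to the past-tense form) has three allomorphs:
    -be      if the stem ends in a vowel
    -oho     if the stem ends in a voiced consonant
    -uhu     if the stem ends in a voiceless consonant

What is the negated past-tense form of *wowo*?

wowoajoho

The last vowel of *wowo* is /o/, which is a non-high vowel, so the past-tense suffix is -aj, giving *wowoaj*.
The past-tense form *wowoaj* — final sound /j/ (a voiced consonant) → -oho → *wowoajoho*.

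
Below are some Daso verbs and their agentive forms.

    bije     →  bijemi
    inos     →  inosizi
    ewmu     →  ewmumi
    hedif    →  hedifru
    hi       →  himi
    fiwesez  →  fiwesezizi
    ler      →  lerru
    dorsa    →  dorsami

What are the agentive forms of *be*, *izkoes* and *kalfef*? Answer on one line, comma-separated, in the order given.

bemi, izkoesizi, kalfefru

Looking at the final sound of each stem: -izi when the stem ends in a sibilant (*inos*, *fiwesez*); -ru when the stem ends in a non-sibilant consonant (*hedif*, *ler*); -mi when the stem ends in a vowel (*bije*, *ewmu*, *hi*, *dorsa*).
The final sound of *be* is /e/, which is a vowel, so the suffix is -mi, giving *bemi*.
Since the final sound of *izkoes* is /s/ (a sibilant), it takes -izi, giving *izkoesizi*.
*kalfef*: final sound = /f/, a non-sibilant consonant → -ru → *kalfefru*.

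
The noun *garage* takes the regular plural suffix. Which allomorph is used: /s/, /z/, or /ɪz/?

/ɪz/

The stem *garage* ends in a sibilant (/s, z, ʃ, ʒ, tʃ, dʒ/).
The plural suffix surfaces as /ɪz/ after sibilants, /s/ after other voiceless consonants, and /z/ after other voiced sounds.
So the plural -s on *garage* is pronounced /ɪz/.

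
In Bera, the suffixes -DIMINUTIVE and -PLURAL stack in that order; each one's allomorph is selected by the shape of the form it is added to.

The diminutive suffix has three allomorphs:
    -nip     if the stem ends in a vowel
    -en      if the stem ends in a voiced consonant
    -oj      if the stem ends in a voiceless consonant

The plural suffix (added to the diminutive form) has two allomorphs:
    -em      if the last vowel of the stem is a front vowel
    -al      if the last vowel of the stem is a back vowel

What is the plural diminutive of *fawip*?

*fawip* — final sound /p/ (a voiceless consonant) → -oj → *fawipoj*.
The last vowel of the diminutive form *fawipoj* is /o/, which is a back vowel, so the plural suffix is -al, giving *fawipojal*.

fawipojal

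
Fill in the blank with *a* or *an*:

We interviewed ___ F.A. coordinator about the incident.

The indefinite article is chosen by the initial *sound* of the following word, not its spelling.
The initialism *F.A.* is read letter by letter; the first letter, F, is pronounced /ɛf/, which begins with a vowel sound.
So the article is *an*: We interviewed an F.A. coordinator about the incident.

an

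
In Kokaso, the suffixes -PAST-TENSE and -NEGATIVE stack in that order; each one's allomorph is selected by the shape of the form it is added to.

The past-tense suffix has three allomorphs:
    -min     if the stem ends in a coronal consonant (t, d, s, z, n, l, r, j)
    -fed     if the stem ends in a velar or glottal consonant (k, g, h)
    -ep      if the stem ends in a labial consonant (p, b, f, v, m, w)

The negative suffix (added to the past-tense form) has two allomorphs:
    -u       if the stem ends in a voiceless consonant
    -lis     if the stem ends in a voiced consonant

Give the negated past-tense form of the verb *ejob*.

ejobepu

*ejob* — final consonant /b/ (labial) → -ep → *ejobep*.
Since the final consonant of the past-tense form *ejobep* is /p/ (voiceless), it takes -u, giving *ejobepu*.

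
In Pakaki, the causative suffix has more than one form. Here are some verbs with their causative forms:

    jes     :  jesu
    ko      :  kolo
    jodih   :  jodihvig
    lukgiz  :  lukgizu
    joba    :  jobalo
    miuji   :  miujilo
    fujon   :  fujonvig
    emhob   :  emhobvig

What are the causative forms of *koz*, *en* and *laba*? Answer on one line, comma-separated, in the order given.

kozu, envig, labalo

The suffix is conditioned by the final sound: -u when the stem ends in a sibilant (*jes*, *lukgiz*); -vig when the stem ends in a non-sibilant consonant (*jodih*, *fujon*, *emhob*); -lo when the stem ends in a vowel (*ko*, *joba*, *miuji*).
Since the final sound of *koz* is /z/ (a sibilant), it takes -u, giving *kozu*.
The final sound of *en* is /n/, which is a non-sibilant consonant, so the suffix is -vig, giving *envig*.
*laba*: final sound = /a/, a vowel → -lo → *labalo*.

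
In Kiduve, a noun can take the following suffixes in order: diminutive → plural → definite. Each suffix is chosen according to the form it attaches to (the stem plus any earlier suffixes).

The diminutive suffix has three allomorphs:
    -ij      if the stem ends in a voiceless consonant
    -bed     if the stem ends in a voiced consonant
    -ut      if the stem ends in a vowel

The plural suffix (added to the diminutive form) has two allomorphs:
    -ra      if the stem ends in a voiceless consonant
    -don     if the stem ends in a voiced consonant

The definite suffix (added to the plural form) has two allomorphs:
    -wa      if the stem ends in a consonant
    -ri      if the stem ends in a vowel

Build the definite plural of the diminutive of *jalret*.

*jalret*: final sound = /t/, a voiceless consonant → -ij → *jalretij*.
The final consonant of the diminutive form *jalretij* is /j/, which is voiced, so the plural suffix is -don, giving *jalretijdon*.
The plural form *jalretijdon*: final sound = /n/, a consonant → -wa → *jalretijdonwa*.

jalretijdonwa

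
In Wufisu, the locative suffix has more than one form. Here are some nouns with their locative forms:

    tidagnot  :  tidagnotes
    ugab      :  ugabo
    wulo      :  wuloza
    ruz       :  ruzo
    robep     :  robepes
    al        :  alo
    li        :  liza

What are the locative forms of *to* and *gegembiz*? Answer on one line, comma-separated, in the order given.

The pattern is voicing of the final sound: -es when the stem ends in a voiceless consonant (*tidagnot*, *robep*); -o when the stem ends in a voiced consonant (*ugab*, *ruz*, *al*); -za when the stem ends in a vowel (*wulo*, *li*).
*to*: final sound = /o/, a vowel → -za → *toza*.
*gegembiz* — final sound /z/ (a voiced consonant) → -o → *gegembizo*.

toza, gegembizo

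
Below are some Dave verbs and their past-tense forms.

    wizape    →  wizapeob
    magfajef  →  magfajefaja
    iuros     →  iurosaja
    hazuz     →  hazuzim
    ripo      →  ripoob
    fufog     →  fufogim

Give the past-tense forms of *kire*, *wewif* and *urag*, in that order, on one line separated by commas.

kireob, wewifaja, uragim

The alternation tracks the final sound of the stem — -aja when the stem ends in a voiceless consonant (*magfajef*, *iuros*); -im when the stem ends in a voiced consonant (*hazuz*, *fufog*); -ob when the stem ends in a vowel (*wizape*, *ripo*).
*kire*: final sound = /e/, a vowel → -ob → *kireob*.
The final sound of *wewif* is /f/, which is a voiceless consonant, so the suffix is -aja, giving *wewifaja*.
*urag*: final sound = /g/, a voiced consonant → -im → *uragim*.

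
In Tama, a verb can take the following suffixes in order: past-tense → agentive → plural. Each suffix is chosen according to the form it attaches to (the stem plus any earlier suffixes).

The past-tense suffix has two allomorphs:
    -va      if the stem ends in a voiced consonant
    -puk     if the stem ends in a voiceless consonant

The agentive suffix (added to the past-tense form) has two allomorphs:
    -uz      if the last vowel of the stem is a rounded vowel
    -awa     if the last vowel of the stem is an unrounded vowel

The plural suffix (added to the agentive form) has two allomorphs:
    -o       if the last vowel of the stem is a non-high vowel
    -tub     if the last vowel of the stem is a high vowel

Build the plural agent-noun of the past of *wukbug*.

*wukbug*: final consonant = /g/, voiced → -va → *wukbugva*.
The past-tense form *wukbugva*: last vowel = /a/, an unrounded vowel → -awa → *wukbugvaawa*.
The last vowel of the agentive form *wukbugvaawa* is /a/, which is a non-high vowel, so the plural suffix is -o, giving *wukbugvaawao*.

wukbugvaawao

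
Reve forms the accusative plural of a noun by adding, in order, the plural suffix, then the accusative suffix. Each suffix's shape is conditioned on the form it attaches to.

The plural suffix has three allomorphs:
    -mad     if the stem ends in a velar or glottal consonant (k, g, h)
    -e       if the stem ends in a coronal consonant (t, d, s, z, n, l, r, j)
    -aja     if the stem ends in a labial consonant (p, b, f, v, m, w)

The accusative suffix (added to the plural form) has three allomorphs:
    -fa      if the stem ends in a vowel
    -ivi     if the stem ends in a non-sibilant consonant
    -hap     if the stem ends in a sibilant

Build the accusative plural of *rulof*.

rulofajafa

*rulof*: final consonant = /f/, labial → -aja → *rulofaja*.
The plural form *rulofaja* — final sound /a/ (a vowel) → -fa → *rulofajafa*.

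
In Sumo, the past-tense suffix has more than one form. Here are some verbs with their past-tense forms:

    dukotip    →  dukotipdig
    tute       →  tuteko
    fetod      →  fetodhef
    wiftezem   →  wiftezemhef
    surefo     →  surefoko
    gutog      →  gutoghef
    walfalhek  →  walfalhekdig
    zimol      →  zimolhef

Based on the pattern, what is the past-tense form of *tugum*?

tugumhef

The suffix is conditioned by the final sound: -dig when the stem ends in a voiceless consonant (*dukotip*, *walfalhek*); -hef when the stem ends in a voiced consonant (*fetod*, *wiftezem*, *gutog*, *zimol*); -ko when the stem ends in a vowel (*tute*, *surefo*).
Since the final sound of *tugum* is /m/ (a voiced consonant), it takes -hef, giving *tugumhef*.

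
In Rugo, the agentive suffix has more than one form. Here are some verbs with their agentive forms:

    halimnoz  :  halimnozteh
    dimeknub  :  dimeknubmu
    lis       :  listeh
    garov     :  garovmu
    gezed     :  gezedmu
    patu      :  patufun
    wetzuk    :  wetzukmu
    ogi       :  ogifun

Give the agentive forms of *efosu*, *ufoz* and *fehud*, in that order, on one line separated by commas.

Looking at the final sound of each stem: -teh when the stem ends in a sibilant (*halimnoz*, *lis*); -mu when the stem ends in a non-sibilant consonant (*dimeknub*, *garov*, *gezed*, *wetzuk*); -fun when the stem ends in a vowel (*patu*, *ogi*).
Since the final sound of *efosu* is /u/ (a vowel), it takes -fun, giving *efosufun*.
Since the final sound of *ufoz* is /z/ (a sibilant), it takes -teh, giving *ufozteh*.
The final sound of *fehud* is /d/, which is a non-sibilant consonant, so the suffix is -mu, giving *fehudmu*.

efosufun, ufozteh, fehudmu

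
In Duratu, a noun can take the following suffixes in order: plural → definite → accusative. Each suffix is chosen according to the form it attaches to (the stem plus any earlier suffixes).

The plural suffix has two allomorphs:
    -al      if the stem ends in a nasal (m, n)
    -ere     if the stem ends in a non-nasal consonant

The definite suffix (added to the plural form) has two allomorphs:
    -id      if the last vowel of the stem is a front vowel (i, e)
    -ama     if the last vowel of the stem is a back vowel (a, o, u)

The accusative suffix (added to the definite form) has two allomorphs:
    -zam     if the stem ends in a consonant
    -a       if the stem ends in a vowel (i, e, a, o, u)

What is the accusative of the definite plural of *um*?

umalamaa

*um* — final consonant /m/ (a nasal) → -al → *umal*.
The last vowel of the plural form *umal* is /a/, which is a back vowel, so the definite suffix is -ama, giving *umalama*.
The definite form *umalama* — final sound /a/ (a vowel) → -a → *umalamaa*.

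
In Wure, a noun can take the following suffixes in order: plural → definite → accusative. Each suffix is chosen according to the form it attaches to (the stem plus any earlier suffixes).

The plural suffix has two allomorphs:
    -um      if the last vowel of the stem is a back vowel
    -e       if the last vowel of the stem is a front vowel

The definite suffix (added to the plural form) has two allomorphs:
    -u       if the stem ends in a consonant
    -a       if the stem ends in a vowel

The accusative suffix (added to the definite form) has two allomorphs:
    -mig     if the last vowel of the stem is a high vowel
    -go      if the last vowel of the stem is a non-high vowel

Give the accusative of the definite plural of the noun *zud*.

*zud* — last vowel /u/ (a back vowel) → -um → *zudum*.
The final sound of the plural form *zudum* is /m/, which is a consonant, so the definite suffix is -u, giving *zudumu*.
Since the last vowel of the definite form *zudumu* is /u/ (a high vowel), it takes -mig, giving *zudumumig*.

zudumumig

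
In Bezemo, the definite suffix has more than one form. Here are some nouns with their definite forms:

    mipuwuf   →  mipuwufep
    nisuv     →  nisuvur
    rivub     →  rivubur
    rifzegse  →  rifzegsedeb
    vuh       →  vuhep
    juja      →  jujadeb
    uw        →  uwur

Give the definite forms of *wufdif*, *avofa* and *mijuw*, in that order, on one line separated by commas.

The pattern is voicing of the final sound: -ep when the stem ends in a voiceless consonant (*mipuwuf*, *vuh*); -ur when the stem ends in a voiced consonant (*nisuv*, *rivub*, *uw*); -deb when the stem ends in a vowel (*rifzegse*, *juja*).
Since the final sound of *wufdif* is /f/ (a voiceless consonant), it takes -ep, giving *wufdifep*.
The final sound of *avofa* is /a/, which is a vowel, so the suffix is -deb, giving *avofadeb*.
*mijuw*: final sound = /w/, a voiced consonant → -ur → *mijuwur*.

wufdifep, avofadeb, mijuwur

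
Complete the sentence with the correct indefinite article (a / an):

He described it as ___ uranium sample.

a

The indefinite article is chosen by the initial *sound* of the following word, not its spelling.
*uranium* begins with the sound /jʊ/ (u pronounced /jʊ/) — a consonant sound.
So the article is *a*: He described it as a uranium sample.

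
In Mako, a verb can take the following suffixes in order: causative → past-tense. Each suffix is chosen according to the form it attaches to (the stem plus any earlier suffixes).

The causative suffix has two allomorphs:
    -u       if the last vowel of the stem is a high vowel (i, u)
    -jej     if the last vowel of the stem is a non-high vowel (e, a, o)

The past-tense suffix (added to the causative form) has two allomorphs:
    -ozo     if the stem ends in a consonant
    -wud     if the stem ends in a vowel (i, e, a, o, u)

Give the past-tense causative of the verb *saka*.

sakajejozo

Since the last vowel of *saka* is /a/ (a non-high vowel), it takes -jej, giving *sakajej*.
The causative form *sakajej*: final sound = /j/, a consonant → -ozo → *sakajejozo*.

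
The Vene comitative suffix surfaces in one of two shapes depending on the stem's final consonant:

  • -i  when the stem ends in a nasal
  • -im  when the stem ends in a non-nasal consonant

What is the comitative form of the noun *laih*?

laihim

The final consonant of *laih* is /h/, which is non-nasal, so the suffix is -im, giving *laihim*.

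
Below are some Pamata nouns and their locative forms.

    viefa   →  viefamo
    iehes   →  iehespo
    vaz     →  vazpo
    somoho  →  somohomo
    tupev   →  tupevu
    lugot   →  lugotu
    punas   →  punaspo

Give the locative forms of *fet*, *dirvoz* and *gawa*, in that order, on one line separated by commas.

fetu, dirvozpo, gawamo

The suffix is conditioned by the final sound: -po when the stem ends in a sibilant (*iehes*, *vaz*, *punas*); -u when the stem ends in a non-sibilant consonant (*tupev*, *lugot*); -mo when the stem ends in a vowel (*viefa*, *somoho*).
*fet*: final sound = /t/, a non-sibilant consonant → -u → *fetu*.
*dirvoz*: final sound = /z/, a sibilant → -po → *dirvozpo*.
Since the final sound of *gawa* is /a/ (a vowel), it takes -mo, giving *gawamo*.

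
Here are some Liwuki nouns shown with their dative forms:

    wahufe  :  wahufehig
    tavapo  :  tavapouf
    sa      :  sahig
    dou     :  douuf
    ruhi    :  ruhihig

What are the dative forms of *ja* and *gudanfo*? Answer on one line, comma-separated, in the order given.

The alternation tracks the last vowel of the stem — -uf when the last vowel of the stem is a rounded vowel (*tavapo*, *dou*); -hig when the last vowel of the stem is an unrounded vowel (*wahufe*, *sa*, *ruhi*).
*ja*: last vowel = /a/, an unrounded vowel → -hig → *jahig*.
*gudanfo* — last vowel /o/ (a rounded vowel) → -uf → *gudanfouf*.

jahig, gudanfouf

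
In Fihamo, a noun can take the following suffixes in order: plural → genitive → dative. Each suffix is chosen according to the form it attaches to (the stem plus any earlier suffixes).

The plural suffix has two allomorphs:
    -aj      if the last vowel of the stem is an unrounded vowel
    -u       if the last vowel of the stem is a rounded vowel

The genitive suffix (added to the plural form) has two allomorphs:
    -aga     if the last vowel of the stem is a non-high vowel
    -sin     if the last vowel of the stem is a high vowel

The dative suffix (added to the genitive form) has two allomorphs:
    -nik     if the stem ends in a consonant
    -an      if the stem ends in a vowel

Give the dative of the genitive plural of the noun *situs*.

The last vowel of *situs* is /u/, which is a rounded vowel, so the plural suffix is -u, giving *situsu*.
Since the last vowel of the plural form *situsu* is /u/ (a high vowel), it takes -sin, giving *sitususin*.
The genitive form *sitususin*: final sound = /n/, a consonant → -nik → *sitususinnik*.

sitususinnik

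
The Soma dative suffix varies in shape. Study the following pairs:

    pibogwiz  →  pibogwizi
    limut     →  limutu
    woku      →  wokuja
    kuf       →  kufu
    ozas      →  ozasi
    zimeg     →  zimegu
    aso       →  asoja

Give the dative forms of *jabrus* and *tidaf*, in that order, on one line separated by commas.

jabrusi, tidafu

The alternation tracks the final sound of the stem — -i when the stem ends in a sibilant (*pibogwiz*, *ozas*); -u when the stem ends in a non-sibilant consonant (*limut*, *kuf*, *zimeg*); -ja when the stem ends in a vowel (*woku*, *aso*).
The final sound of *jabrus* is /s/, which is a sibilant, so the suffix is -i, giving *jabrusi*.
Since the final sound of *tidaf* is /f/ (a non-sibilant consonant), it takes -u, giving *tidafu*.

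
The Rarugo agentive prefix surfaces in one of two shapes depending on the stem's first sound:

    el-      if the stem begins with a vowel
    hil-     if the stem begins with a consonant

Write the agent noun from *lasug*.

The first sound of *lasug* is /l/, which is a consonant, so the prefix is hil-, giving *hillasug*.

hillasug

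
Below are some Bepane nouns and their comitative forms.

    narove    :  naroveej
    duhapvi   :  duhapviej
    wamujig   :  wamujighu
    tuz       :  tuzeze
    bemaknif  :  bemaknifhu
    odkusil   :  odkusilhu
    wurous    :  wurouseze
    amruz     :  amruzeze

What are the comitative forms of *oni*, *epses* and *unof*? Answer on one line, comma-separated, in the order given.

oniej, epseseze, unofhu

The suffix is conditioned by the final sound: -eze when the stem ends in a sibilant (*tuz*, *wurous*, *amruz*); -hu when the stem ends in a non-sibilant consonant (*wamujig*, *bemaknif*, *odkusil*); -ej when the stem ends in a vowel (*narove*, *duhapvi*).
Since the final sound of *oni* is /i/ (a vowel), it takes -ej, giving *oniej*.
*epses* — final sound /s/ (a sibilant) → -eze → *epseseze*.
Since the final sound of *unof* is /f/ (a non-sibilant consonant), it takes -hu, giving *unofhu*.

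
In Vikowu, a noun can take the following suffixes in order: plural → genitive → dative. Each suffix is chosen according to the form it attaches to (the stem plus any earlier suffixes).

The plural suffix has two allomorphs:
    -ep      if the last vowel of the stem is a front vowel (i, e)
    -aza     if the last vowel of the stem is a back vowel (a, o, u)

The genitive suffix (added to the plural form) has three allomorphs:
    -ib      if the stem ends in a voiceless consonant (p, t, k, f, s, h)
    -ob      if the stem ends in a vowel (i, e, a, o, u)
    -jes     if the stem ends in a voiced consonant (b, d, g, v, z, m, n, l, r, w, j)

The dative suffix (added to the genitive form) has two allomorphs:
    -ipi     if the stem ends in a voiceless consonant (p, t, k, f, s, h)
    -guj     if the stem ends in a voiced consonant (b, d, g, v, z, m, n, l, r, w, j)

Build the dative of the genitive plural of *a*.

*a* — last vowel /a/ (a back vowel) → -aza → *aaza*.
The plural form *aaza* — final sound /a/ (a vowel) → -ob → *aazaob*.
Since the final consonant of the genitive form *aazaob* is /b/ (voiced), it takes -guj, giving *aazaobguj*.

aazaobguj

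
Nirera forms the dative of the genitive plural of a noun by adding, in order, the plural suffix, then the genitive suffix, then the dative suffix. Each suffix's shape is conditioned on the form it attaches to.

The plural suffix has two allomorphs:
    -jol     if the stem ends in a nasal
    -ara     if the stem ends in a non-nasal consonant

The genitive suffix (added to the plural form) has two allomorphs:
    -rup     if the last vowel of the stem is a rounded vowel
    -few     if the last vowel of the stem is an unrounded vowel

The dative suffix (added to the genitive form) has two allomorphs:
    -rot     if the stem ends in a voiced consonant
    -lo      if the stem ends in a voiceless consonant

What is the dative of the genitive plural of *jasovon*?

The final consonant of *jasovon* is /n/, which is a nasal, so the plural suffix is -jol, giving *jasovonjol*.
The plural form *jasovonjol*: last vowel = /o/, a rounded vowel → -rup → *jasovonjolrup*.
The genitive form *jasovonjolrup* — final consonant /p/ (voiceless) → -lo → *jasovonjolruplo*.

jasovonjolruplo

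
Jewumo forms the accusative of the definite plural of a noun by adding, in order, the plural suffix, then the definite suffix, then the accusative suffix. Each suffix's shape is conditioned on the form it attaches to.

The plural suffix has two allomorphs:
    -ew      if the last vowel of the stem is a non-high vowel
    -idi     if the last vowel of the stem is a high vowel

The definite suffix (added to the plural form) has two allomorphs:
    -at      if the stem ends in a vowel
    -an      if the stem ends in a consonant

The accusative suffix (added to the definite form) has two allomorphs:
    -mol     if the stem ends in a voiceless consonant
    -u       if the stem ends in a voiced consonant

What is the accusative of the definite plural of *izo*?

izoewanu

*izo* — last vowel /o/ (a non-high vowel) → -ew → *izoew*.
The plural form *izoew* — final sound /w/ (a consonant) → -an → *izoewan*.
The definite form *izoewan* — final consonant /n/ (voiced) → -u → *izoewanu*.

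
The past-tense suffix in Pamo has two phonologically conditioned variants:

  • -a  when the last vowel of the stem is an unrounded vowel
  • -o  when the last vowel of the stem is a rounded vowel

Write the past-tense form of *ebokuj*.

ebokujo

*ebokuj* — last vowel /u/ (a rounded vowel) → -o → *ebokujo*.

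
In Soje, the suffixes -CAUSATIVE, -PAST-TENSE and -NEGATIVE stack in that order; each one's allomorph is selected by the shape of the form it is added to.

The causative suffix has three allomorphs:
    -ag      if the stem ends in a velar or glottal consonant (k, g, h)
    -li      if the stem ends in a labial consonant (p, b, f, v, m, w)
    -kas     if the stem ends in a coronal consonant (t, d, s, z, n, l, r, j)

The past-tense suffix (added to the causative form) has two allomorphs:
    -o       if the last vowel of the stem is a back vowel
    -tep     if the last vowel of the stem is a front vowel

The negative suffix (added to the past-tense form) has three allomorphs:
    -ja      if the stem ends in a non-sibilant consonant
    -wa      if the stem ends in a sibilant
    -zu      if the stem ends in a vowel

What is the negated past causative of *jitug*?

jitugagozu

Since the final consonant of *jitug* is /g/ (velar/glottal), it takes -ag, giving *jitugag*.
The causative form *jitugag*: last vowel = /a/, a back vowel → -o → *jitugago*.
The final sound of the past-tense form *jitugago* is /o/, which is a vowel, so the negative suffix is -zu, giving *jitugagozu*.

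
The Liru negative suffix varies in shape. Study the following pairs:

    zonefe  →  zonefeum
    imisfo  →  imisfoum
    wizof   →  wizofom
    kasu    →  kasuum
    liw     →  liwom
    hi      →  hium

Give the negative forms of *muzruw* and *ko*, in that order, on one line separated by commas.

muzruwom, koum

The pattern is consonant vs. vowel: -om when the stem ends in a consonant (*wizof*, *liw*); -um when the stem ends in a vowel (*zonefe*, *imisfo*, *kasu*, *hi*).
Since the final sound of *muzruw* is /w/ (a consonant), it takes -om, giving *muzruwom*.
The final sound of *ko* is /o/, which is a vowel, so the suffix is -um, giving *koum*.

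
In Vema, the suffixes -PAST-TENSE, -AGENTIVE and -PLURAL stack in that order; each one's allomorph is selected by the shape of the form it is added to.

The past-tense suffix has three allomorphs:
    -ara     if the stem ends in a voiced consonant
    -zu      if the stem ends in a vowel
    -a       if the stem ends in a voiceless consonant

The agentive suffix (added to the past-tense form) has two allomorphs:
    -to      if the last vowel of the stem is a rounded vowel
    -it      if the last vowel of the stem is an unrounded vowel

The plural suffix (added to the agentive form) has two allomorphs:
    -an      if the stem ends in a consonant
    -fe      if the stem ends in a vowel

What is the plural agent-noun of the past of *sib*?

sibaraitan

Since the final sound of *sib* is /b/ (a voiced consonant), it takes -ara, giving *sibara*.
The last vowel of the past-tense form *sibara* is /a/, which is an unrounded vowel, so the agentive suffix is -it, giving *sibarait*.
The agentive form *sibarait* — final sound /t/ (a consonant) → -an → *sibaraitan*.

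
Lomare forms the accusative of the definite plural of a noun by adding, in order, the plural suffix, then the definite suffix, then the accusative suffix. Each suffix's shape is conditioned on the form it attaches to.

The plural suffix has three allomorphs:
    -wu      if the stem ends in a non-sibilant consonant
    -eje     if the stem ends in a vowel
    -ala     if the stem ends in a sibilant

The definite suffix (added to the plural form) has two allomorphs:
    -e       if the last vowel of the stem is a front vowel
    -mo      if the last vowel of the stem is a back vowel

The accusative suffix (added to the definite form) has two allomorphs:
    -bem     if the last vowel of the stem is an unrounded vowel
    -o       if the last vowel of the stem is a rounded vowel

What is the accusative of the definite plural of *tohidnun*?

tohidnunwumoo

*tohidnun*: final sound = /n/, a non-sibilant consonant → -wu → *tohidnunwu*.
The last vowel of the plural form *tohidnunwu* is /u/, which is a back vowel, so the definite suffix is -mo, giving *tohidnunwumo*.
The definite form *tohidnunwumo*: last vowel = /o/, a rounded vowel → -o → *tohidnunwumoo*.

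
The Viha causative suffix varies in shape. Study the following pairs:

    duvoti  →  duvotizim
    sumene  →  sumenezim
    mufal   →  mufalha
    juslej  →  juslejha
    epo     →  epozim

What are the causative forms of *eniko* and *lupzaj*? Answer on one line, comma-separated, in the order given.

The alternation tracks the final sound of the stem — -ha when the stem ends in a consonant (*mufal*, *juslej*); -zim when the stem ends in a vowel (*duvoti*, *sumene*, *epo*).
*eniko* — final sound /o/ (a vowel) → -zim → *enikozim*.
Since the final sound of *lupzaj* is /j/ (a consonant), it takes -ha, giving *lupzajha*.

enikozim, lupzajha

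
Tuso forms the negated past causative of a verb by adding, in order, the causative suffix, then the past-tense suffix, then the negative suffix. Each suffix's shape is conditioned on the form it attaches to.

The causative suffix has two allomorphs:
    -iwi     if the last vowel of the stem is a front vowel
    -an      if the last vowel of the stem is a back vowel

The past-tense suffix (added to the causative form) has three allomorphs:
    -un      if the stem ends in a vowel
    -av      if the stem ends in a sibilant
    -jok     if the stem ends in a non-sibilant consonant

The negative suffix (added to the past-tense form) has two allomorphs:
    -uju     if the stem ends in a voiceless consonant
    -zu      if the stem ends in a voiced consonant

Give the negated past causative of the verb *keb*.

The last vowel of *keb* is /e/, which is a front vowel, so the causative suffix is -iwi, giving *kebiwi*.
Since the final sound of the causative form *kebiwi* is /i/ (a vowel), it takes -un, giving *kebiwiun*.
Since the final consonant of the past-tense form *kebiwiun* is /n/ (voiced), it takes -zu, giving *kebiwiunzu*.

kebiwiunzu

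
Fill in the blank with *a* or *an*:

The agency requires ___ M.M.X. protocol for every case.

The indefinite article is chosen by the initial *sound* of the following word, not its spelling.
The initialism *M.M.X.* is read letter by letter; the first letter, M, is pronounced /ɛm/, which begins with a vowel sound.
So the article is *an*: The agency requires an M.M.X. protocol for every case.

an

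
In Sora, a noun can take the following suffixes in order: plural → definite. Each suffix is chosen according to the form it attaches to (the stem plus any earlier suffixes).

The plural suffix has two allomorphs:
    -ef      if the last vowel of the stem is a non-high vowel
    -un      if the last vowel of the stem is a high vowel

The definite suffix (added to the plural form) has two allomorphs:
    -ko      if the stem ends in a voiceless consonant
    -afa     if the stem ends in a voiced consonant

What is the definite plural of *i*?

The last vowel of *i* is /i/, which is a high vowel, so the plural suffix is -un, giving *iun*.
Since the final consonant of the plural form *iun* is /n/ (voiced), it takes -afa, giving *iunafa*.

iunafa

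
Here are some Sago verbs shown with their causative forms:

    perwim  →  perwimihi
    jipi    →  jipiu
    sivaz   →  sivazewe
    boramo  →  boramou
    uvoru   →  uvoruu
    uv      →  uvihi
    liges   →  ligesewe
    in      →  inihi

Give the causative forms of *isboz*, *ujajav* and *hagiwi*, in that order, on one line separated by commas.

isbozewe, ujajavihi, hagiwiu

The suffix is conditioned by the final sound: -ewe when the stem ends in a sibilant (*sivaz*, *liges*); -ihi when the stem ends in a non-sibilant consonant (*perwim*, *uv*, *in*); -u when the stem ends in a vowel (*jipi*, *boramo*, *uvoru*).
*isboz*: final sound = /z/, a sibilant → -ewe → *isbozewe*.
*ujajav*: final sound = /v/, a non-sibilant consonant → -ihi → *ujajavihi*.
*hagiwi* — final sound /i/ (a vowel) → -u → *hagiwiu*.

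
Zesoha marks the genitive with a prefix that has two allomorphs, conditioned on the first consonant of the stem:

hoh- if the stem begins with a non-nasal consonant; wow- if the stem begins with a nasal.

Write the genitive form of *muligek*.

The first consonant of *muligek* is /m/, which is a nasal, so the prefix is wow-, giving *wowmuligek*.

wowmuligek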